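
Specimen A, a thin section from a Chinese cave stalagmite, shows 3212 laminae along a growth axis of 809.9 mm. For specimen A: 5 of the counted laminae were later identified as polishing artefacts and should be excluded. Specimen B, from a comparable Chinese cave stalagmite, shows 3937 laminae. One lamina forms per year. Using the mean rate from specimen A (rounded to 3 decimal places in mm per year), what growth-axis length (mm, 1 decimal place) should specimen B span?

996.1 mm

Specimen A: true lamina count = 3212 − 5 = 3207.
A: 809.9 mm over 3207 years gives 809.9 / 3207 ≈ 0.253 mm/year.
B's length ≈ 0.253 × 3937 = 996.1 mm.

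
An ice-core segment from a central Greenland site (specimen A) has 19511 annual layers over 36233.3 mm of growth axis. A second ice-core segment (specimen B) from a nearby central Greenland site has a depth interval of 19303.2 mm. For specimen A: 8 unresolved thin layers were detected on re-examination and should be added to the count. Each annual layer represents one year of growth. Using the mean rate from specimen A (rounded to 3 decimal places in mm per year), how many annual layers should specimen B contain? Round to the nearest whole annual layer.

Specimen A: true annual layer count = 19511 + 8 = 19519.
A: Mean rate = 36233.3 mm / 19519 years ≈ 1.856 mm/year.
Specimen B: 19303.2 mm / 1.856 mm per year = 10400.43 years ≈ 10400 annual layers.

10400 annual layers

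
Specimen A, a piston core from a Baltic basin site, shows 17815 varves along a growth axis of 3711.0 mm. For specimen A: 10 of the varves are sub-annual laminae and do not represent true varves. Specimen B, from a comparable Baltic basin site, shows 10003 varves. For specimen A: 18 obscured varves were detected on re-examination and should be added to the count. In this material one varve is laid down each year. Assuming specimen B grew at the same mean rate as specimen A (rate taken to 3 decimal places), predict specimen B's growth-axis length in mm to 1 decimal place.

Specimen A: true varve count = 17815 − 10 + 18 = 17823.
A: 3711.0 mm over 17823 years gives 3711.0 / 17823 ≈ 0.208 mm/year.
B's length ≈ 0.208 × 10003 = 2080.6 mm.

2080.6 mm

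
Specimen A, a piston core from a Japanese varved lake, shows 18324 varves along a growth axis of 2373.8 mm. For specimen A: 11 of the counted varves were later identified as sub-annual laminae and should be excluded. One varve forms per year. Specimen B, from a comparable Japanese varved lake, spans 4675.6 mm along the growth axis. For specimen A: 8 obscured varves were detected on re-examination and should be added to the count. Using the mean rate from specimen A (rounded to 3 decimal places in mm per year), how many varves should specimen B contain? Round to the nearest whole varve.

35966 varves

Specimen A: true varve count = 18324 − 11 + 8 = 18321.
A: Extension rate ≈ 2373.8 / 18321 = 0.130 mm per year.
B spans 4675.6 / 0.130 = 35966.15 years ≈ 35966 varves.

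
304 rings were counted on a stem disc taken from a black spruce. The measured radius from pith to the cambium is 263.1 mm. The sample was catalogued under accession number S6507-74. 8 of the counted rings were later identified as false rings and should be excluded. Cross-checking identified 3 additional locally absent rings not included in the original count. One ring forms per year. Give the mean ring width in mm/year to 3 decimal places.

True ring count = 304 − 8 + 3 = 299.
263.1 mm over 299 years gives 263.1 / 299 ≈ 0.880 mm/year.

0.880 mm/year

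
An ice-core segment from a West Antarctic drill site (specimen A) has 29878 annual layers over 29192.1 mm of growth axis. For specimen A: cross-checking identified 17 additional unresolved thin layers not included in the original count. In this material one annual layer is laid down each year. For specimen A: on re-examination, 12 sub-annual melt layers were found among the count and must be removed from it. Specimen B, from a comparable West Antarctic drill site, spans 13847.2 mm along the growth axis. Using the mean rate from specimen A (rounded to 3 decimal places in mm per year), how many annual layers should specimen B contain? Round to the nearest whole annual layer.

Specimen A: after corrections the count is 29878 − 12 + 17 = 29883 annual layers.
A: Mean rate = 29192.1 mm / 29883 years ≈ 0.977 mm/yr.
B spans 13847.2 / 0.977 = 14173.18 years ≈ 14173 annual layers.

14173 annual layers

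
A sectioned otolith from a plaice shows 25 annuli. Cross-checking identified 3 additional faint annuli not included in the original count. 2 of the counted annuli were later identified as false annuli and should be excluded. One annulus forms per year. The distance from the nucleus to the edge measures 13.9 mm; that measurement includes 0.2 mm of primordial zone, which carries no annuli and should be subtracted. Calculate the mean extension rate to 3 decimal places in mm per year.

Correcting the raw count gives 25 − 2 + 3 = 26 true annuli.
Net length = 13.9 − 0.2 = 13.7 mm.
13.7 mm over 26 years gives 13.7 / 26 ≈ 0.527 mm per year.

0.527 mm per year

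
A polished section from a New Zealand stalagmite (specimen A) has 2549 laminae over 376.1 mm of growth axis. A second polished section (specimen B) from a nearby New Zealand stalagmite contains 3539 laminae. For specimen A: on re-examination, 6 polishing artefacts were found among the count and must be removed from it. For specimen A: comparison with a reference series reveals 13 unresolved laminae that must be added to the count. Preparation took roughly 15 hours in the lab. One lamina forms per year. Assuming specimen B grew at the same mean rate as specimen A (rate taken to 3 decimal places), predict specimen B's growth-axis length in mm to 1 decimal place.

Specimen A: adjusted count: 2549 − 6 + 13 = 2556 laminae.
A: Mean rate = 376.1 mm / 2556 years ≈ 0.147 mm per year.
For B, 0.147 mm/year × 3539 years = 520.2 mm.

520.2 mm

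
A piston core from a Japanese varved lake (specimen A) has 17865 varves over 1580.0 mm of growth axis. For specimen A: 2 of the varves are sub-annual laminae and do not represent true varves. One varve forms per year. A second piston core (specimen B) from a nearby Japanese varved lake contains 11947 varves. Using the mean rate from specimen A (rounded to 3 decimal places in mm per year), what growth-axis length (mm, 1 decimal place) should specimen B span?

1051.3 mm

Specimen A: adjusted count: 17865 − 2 = 17863 varves.
A: Mean rate = 1580.0 mm / 17863 years ≈ 0.088 mm/year.
For B, 0.088 mm/year × 11947 years = 1051.3 mm.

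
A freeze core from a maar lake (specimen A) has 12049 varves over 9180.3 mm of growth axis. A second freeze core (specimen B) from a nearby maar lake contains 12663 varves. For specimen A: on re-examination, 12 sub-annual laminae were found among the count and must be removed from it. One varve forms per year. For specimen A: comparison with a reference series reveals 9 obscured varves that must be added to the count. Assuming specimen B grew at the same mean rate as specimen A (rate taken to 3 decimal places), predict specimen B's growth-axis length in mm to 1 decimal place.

9649.2 mm

Specimen A: true varve count = 12049 − 12 + 9 = 12046.
A: 9180.3 mm over 12046 years gives 9180.3 / 12046 ≈ 0.762 mm/year.
For B, 0.762 mm/year × 12663 years = 9649.2 mm.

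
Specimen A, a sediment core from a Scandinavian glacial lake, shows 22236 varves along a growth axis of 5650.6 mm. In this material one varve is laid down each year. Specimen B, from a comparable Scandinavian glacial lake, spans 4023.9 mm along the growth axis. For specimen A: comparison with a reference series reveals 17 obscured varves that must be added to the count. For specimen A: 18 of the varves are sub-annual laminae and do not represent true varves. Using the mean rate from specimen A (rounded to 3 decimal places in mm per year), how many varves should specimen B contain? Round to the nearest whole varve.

15842 varves

Specimen A: after corrections the count is 22236 − 18 + 17 = 22235 varves.
A: 5650.6 mm over 22235 years gives 5650.6 / 22235 ≈ 0.254 mm per year.
B spans 4023.9 / 0.254 = 15842.13 years ≈ 15842 varves.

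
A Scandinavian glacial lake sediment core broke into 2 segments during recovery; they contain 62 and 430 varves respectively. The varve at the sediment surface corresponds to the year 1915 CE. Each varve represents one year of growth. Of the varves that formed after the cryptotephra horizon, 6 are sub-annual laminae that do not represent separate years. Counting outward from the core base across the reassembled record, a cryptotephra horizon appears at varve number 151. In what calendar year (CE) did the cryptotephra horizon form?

1580 CE

Total varves = 62 + 430 = 492.
The cryptotephra horizon sits at varve 151 from the core base, so 492 − 151 = 341 varves formed after it.
341 − 6 false = 335 true varves after the cryptotephra horizon.
The varve at the sediment surface is 1915 CE, so the cryptotephra horizon dates to 1915 − 335 = 1580 CE.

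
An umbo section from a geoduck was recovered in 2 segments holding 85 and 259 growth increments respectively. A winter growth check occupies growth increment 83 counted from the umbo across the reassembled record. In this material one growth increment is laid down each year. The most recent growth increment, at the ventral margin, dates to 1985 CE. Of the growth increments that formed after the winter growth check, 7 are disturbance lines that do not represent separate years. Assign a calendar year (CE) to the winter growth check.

Total growth increments = 85 + 259 = 344.
Between growth increment 83 and the ventral margin there are 344 − 83 = 261 growth increments.
Removing the 7 false growth increments leaves 261 − 7 = 254 true growth increments beyond the winter growth check.
1985 − 254 = 1731 CE.

1731 CE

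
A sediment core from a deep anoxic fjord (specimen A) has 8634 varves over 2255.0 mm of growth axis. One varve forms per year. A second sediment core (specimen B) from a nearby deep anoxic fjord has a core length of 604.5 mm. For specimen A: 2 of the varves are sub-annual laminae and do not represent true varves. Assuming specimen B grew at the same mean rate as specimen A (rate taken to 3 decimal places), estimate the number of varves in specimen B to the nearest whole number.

Specimen A: correcting the raw count gives 8634 − 2 = 8632 true varves.
A: 2255.0 mm over 8632 years gives 2255.0 / 8632 ≈ 0.261 mm/yr.
Specimen B: 604.5 mm / 0.261 mm per year = 2316.09 years ≈ 2316 varves.

2316 varves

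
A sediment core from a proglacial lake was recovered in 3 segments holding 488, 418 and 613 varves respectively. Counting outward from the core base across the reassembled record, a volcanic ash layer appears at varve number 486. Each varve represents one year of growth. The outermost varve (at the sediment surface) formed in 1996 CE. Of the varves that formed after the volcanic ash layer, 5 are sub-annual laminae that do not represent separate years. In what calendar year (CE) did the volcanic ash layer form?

Total varves = 488 + 418 + 613 = 1519.
The volcanic ash layer sits at varve 486 from the core base, so 1519 − 486 = 1033 varves formed after it.
1033 − 5 false = 1028 true varves after the volcanic ash layer.
Counting back 1028 years from 1996 CE places the volcanic ash layer in 1996 − 1028 = 968 CE.

968 CE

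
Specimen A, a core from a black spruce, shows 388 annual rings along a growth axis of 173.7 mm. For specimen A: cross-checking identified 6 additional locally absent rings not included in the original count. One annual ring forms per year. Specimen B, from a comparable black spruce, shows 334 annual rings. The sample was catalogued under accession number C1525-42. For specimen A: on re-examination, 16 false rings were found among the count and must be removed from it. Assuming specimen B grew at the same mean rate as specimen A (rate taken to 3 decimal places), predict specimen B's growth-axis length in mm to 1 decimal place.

153.6 mm

Specimen A: true annual ring count = 388 − 16 + 6 = 378.
A: 173.7 mm over 378 years gives 173.7 / 378 ≈ 0.460 mm/yr.
B's length ≈ 0.460 × 334 = 153.6 mm.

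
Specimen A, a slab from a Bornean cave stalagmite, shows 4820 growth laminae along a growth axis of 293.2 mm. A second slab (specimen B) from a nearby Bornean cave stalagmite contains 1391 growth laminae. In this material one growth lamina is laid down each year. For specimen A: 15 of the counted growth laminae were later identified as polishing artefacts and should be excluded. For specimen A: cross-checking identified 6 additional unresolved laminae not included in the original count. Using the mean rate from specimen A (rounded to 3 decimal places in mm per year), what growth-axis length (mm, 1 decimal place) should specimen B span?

Specimen A: adjusted count: 4820 − 15 + 6 = 4811 growth laminae.
A: Mean rate = 293.2 mm / 4811 years ≈ 0.061 mm per year.
B's length ≈ 0.061 × 1391 = 84.9 mm.

84.9 mm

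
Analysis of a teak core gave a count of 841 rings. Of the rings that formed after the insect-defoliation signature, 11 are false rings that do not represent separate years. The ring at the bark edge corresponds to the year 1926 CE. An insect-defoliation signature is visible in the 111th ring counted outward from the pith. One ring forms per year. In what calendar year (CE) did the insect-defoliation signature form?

1207 CE

Between ring 111 and the bark edge there are 841 − 111 = 730 rings.
Removing the 11 false rings leaves 730 − 11 = 719 true rings beyond the insect-defoliation signature.
Counting back 719 years from 1926 CE places the insect-defoliation signature in 1926 − 719 = 1207 CE.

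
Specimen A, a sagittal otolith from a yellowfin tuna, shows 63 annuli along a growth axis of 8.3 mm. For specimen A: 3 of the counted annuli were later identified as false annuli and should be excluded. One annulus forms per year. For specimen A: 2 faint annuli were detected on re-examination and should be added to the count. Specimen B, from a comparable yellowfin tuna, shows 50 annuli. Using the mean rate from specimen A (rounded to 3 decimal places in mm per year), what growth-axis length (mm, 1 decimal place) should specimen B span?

6.7 mm

Specimen A: true annulus count = 63 − 3 + 2 = 62.
A: Extension rate ≈ 8.3 / 62 = 0.134 mm per year.
B's length ≈ 0.134 × 50 = 6.7 mm.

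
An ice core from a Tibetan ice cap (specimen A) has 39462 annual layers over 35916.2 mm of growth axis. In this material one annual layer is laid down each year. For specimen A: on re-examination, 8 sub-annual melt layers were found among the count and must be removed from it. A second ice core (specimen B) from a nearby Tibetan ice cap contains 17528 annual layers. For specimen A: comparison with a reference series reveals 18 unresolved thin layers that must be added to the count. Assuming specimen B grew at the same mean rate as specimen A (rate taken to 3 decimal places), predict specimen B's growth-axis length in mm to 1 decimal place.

15950.5 mm

Specimen A: after corrections the count is 39462 − 8 + 18 = 39472 annual layers.
A: Extension rate ≈ 35916.2 / 39472 = 0.910 mm per year.
B's length ≈ 0.910 × 17528 = 15950.5 mm.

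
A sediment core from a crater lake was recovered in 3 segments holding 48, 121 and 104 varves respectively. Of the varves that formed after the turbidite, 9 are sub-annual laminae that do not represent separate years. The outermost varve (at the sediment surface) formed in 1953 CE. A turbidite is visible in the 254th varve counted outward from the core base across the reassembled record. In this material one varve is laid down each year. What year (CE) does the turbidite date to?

Total varves = 48 + 121 + 104 = 273.
273 − 254 = 19 varves lie beyond the turbidite toward the sediment surface.
Removing the 9 false varves leaves 19 − 9 = 10 true varves beyond the turbidite.
The varve at the sediment surface is 1953 CE, so the turbidite dates to 1953 − 10 = 1943 CE.

1943 CE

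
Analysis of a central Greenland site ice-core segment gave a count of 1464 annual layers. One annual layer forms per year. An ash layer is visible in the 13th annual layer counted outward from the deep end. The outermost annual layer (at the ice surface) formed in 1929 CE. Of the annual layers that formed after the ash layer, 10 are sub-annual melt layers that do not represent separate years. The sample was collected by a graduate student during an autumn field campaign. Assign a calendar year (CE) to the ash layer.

488 CE

1464 − 13 = 1451 annual layers lie beyond the ash layer toward the ice surface.
1451 − 10 false = 1441 true annual layers after the ash layer.
The annual layer at the ice surface is 1929 CE, so the ash layer dates to 1929 − 1441 = 488 CE.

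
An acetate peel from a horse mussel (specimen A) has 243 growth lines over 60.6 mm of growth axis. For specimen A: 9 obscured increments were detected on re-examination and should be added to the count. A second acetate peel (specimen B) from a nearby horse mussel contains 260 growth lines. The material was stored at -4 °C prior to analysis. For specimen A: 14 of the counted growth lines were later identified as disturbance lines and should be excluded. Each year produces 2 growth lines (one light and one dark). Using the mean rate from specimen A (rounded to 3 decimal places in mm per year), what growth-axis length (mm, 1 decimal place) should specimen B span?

66.2 mm

Specimen A: true growth line count = 243 − 14 + 9 = 238.
Specimen A: dividing by 2 growth lines per year: 238 / 2 = 119 years.
A: 60.6 mm over 119 years gives 60.6 / 119 ≈ 0.509 mm/year.
Specimen B: with 2 growth lines per year, 260 / 2 = 130 years. For B, 0.509 mm/year × 130 years = 66.2 mm.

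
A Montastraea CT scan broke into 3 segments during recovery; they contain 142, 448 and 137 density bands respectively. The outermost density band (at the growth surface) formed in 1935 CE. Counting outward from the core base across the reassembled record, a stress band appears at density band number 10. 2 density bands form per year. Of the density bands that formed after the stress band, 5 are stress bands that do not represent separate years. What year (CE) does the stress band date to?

1579 CE

Total density bands = 142 + 448 + 137 = 727.
The stress band sits at density band 10 from the core base, so 727 − 10 = 717 density bands formed after it.
Removing the 5 false density bands leaves 717 − 5 = 712 true density bands beyond the stress band.
With 2 density bands per year, 712 / 2 = 356 years.
The density band at the growth surface is 1935 CE, so the stress band dates to 1935 − 356 = 1579 CE.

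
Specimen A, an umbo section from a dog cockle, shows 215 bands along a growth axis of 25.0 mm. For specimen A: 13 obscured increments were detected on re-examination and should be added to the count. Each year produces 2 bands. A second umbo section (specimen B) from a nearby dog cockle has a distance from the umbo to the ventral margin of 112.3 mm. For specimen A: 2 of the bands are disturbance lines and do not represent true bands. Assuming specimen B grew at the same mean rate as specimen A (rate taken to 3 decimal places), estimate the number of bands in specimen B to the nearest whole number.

Specimen A: adjusted count: 215 − 2 + 13 = 226 bands.
Specimen A: dividing by 2 bands per year: 226 / 2 = 113 years.
A: Extension rate ≈ 25.0 / 113 = 0.221 mm per year.
Specimen B: 112.3 mm / 0.221 mm per year = 508.14 years; at 2 bands per year that is 508.14 × 2 ≈ 1016 bands.

1016 bands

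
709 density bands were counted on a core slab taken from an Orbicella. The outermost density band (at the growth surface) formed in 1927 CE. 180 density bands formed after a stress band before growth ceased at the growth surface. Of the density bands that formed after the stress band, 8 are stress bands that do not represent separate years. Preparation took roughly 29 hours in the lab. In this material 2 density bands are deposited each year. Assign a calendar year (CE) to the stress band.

180 density bands formed after the stress band.
Removing the 8 false density bands leaves 180 − 8 = 172 true density bands beyond the stress band.
Dividing by 2 density bands per year: 172 / 2 = 86 years.
The density band at the growth surface is 1927 CE, so the stress band dates to 1927 − 86 = 1841 CE.

1841 CE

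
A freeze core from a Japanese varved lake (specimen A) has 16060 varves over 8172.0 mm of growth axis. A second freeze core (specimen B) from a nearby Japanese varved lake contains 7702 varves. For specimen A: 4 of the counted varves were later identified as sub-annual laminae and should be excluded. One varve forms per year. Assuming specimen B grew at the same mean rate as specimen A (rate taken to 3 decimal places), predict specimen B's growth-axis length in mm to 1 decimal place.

Specimen A: correcting the raw count gives 16060 − 4 = 16056 true varves.
A: Mean rate = 8172.0 mm / 16056 years ≈ 0.509 mm/yr.
For B, 0.509 mm/year × 7702 years = 3920.3 mm.

3920.3 mm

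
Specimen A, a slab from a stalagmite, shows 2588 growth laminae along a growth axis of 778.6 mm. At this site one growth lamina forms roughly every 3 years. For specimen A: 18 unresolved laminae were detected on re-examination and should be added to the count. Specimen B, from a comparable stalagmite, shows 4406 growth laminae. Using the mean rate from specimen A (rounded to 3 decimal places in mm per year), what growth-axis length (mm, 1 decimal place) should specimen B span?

Specimen A: correcting the raw count gives 2588 + 18 = 2606 true growth laminae.
Specimen A: 2606 growth laminae at 3 years each span 2606 × 3 = 7818 years.
A: Mean rate = 778.6 mm / 7818 years ≈ 0.100 mm/yr.
Specimen B: at 3 years per growth lamina, 4406 × 3 = 13218 years. B's length ≈ 0.100 × 13218 = 1321.8 mm.

1321.8 mm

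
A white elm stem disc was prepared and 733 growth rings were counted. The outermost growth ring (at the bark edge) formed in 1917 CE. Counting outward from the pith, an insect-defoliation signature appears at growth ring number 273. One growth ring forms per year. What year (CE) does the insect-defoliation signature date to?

1457 CE

733 − 273 = 460 growth rings lie beyond the insect-defoliation signature toward the bark edge.
Counting back 460 years from 1917 CE places the insect-defoliation signature in 1917 − 460 = 1457 CE.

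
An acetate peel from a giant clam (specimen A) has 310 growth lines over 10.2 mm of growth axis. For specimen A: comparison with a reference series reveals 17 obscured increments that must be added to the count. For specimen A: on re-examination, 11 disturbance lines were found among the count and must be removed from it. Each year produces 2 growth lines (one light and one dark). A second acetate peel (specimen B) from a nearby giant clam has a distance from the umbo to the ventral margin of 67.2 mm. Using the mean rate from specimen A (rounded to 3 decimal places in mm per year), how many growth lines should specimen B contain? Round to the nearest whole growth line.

2068 growth lines

Specimen A: true growth line count = 310 − 11 + 17 = 316.
Specimen A: dividing by 2 growth lines per year: 316 / 2 = 158 years.
A: Mean rate = 10.2 mm / 158 years ≈ 0.065 mm per year.
For B, 67.2 / 0.065 = 1033.85 years; at 2 growth lines per year that is 1033.85 × 2 ≈ 2068 growth lines.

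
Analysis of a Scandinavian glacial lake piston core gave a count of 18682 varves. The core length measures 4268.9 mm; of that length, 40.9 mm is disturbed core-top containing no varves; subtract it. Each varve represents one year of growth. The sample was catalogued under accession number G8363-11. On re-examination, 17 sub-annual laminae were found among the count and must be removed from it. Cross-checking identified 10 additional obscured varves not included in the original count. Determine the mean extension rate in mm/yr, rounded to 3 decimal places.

True varve count = 18682 − 17 + 10 = 18675.
The growth record spans 4268.9 − 40.9 = 4228.0 mm.
Mean rate = 4228.0 mm / 18675 years ≈ 0.226 mm/yr.

0.226 mm/yr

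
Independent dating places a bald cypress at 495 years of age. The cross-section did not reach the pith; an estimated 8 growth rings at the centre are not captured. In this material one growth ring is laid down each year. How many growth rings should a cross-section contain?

487 growth rings

At one growth ring per year, 495 years correspond to 495 growth rings.
Subtracting the 8 growth rings not captured gives 495 − 8 = 487 growth rings in the record.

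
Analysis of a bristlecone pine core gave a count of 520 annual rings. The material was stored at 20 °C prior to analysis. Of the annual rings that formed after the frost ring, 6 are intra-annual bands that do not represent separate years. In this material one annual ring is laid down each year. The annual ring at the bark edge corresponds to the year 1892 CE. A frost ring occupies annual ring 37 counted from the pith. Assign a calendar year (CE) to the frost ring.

520 − 37 = 483 annual rings lie beyond the frost ring toward the bark edge.
483 − 6 false = 477 true annual rings after the frost ring.
Counting back 477 years from 1892 CE places the frost ring in 1892 − 477 = 1415 CE.

1415 CE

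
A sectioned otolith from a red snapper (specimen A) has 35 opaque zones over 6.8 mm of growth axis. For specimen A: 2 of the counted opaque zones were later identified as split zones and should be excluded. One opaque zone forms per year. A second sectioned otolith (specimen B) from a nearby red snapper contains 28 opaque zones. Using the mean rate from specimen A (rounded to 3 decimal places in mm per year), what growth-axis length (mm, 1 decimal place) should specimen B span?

5.8 mm

Specimen A: after corrections the count is 35 − 2 = 33 opaque zones.
A: Extension rate ≈ 6.8 / 33 = 0.206 mm per year.
B's length ≈ 0.206 × 28 = 5.8 mm.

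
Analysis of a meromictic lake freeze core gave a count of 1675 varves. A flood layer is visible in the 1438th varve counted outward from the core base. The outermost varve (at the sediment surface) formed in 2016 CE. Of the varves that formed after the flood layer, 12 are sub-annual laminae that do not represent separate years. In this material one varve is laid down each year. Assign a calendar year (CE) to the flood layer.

The flood layer sits at varve 1438 from the core base, so 1675 − 1438 = 237 varves formed after it.
237 − 12 false = 225 true varves after the flood layer.
2016 − 225 = 1791 CE.

1791 CE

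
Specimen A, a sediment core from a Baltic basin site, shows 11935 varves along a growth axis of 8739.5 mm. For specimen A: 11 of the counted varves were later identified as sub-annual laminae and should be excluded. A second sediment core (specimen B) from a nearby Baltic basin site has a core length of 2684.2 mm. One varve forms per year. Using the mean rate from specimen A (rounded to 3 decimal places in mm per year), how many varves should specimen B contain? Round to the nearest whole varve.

Specimen A: after corrections the count is 11935 − 11 = 11924 varves.
A: Extension rate ≈ 8739.5 / 11924 = 0.733 mm/yr.
For B, 2684.2 / 0.733 = 3661.94 years ≈ 3662 varves.

3662 varves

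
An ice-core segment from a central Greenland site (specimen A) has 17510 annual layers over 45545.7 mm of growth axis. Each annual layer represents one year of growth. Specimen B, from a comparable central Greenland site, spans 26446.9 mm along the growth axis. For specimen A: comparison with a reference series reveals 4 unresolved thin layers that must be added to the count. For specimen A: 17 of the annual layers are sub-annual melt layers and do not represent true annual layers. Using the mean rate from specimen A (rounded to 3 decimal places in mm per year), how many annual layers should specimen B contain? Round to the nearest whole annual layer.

Specimen A: adjusted count: 17510 − 17 + 4 = 17497 annual layers.
A: 45545.7 mm over 17497 years gives 45545.7 / 17497 ≈ 2.603 mm/yr.
For B, 26446.9 / 2.603 = 10160.16 years ≈ 10160 annual layers.

10160 annual layers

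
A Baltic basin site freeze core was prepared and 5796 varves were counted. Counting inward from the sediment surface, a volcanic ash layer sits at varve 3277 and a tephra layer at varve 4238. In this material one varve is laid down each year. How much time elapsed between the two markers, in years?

The two markers are separated by 4238 − 3277 = 961 varves.
One varve per year makes the interval 961 years.

961 years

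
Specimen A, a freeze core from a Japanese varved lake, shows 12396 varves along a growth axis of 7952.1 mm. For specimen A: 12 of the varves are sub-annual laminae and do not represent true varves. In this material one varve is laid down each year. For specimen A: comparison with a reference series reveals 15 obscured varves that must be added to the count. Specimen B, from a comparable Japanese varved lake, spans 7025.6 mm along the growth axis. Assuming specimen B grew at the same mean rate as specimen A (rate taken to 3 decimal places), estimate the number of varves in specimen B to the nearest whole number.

10960 varves

Specimen A: correcting the raw count gives 12396 − 12 + 15 = 12399 true varves.
A: Mean rate = 7952.1 mm / 12399 years ≈ 0.641 mm per year.
B spans 7025.6 / 0.641 = 10960.37 years ≈ 10960 varves.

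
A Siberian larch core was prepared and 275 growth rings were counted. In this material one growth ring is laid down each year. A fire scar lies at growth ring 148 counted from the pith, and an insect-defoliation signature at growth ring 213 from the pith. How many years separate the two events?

65 years

Separation: 213 − 148 = 65 growth rings.
At one growth ring per year, 65 years elapsed between them.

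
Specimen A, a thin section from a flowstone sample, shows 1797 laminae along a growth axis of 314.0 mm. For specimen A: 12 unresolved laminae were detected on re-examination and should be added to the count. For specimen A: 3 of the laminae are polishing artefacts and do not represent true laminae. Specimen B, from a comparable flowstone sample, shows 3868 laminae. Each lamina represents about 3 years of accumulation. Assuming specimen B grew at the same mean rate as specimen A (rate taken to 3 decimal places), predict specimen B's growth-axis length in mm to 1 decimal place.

Specimen A: correcting the raw count gives 1797 − 3 + 12 = 1806 true laminae.
Specimen A: multiplying by 3 years per lamina: 1806 × 3 = 5418 years.
A: 314.0 mm over 5418 years gives 314.0 / 5418 ≈ 0.058 mm/yr.
Specimen B: 3868 laminae at 3 years each span 3868 × 3 = 11604 years. For B, 0.058 mm/year × 11604 years = 673.0 mm.

673.0 mm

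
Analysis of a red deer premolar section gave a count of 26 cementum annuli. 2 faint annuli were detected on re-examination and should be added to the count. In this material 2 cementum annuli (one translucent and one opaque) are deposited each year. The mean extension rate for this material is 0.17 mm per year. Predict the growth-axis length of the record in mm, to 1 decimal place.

After corrections the count is 26 + 2 = 28 cementum annuli.
28 cementum annuli at 2 per year is 28 / 2 = 14 years.
Predicted length = 0.17 mm/year × 14 years = 2.4 mm.

2.4 mm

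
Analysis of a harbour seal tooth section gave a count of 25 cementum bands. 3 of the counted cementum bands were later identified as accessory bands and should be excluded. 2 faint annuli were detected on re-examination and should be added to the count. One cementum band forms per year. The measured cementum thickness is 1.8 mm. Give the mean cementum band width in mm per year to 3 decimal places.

0.075 mm per year

Adjusted count: 25 − 3 + 2 = 24 cementum bands.
Extension rate ≈ 1.8 / 24 = 0.075 mm per year.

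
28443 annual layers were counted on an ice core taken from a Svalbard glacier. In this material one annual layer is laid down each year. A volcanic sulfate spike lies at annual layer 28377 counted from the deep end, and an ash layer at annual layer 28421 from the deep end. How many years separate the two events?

28421 − 28377 = 44 annual layers lie between the two events.
One annual layer per year makes the interval 44 years.

44 years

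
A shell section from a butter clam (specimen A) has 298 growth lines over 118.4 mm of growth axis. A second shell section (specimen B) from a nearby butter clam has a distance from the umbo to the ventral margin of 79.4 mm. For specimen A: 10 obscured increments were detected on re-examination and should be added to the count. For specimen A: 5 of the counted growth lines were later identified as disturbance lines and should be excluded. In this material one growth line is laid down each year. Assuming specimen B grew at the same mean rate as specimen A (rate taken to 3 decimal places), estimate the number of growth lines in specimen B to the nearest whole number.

Specimen A: after corrections the count is 298 − 5 + 10 = 303 growth lines.
A: 118.4 mm over 303 years gives 118.4 / 303 ≈ 0.391 mm/year.
B spans 79.4 / 0.391 = 203.07 years ≈ 203 growth lines.

203 growth lines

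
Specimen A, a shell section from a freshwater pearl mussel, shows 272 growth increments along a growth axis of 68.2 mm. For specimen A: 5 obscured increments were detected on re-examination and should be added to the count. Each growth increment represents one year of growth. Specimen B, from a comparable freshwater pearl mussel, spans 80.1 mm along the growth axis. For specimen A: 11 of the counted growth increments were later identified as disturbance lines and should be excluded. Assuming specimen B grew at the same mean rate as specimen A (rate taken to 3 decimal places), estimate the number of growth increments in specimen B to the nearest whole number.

Specimen A: correcting the raw count gives 272 − 11 + 5 = 266 true growth increments.
A: Extension rate ≈ 68.2 / 266 = 0.256 mm/yr.
For B, 80.1 / 0.256 = 312.89 years ≈ 313 growth increments.

313 growth increments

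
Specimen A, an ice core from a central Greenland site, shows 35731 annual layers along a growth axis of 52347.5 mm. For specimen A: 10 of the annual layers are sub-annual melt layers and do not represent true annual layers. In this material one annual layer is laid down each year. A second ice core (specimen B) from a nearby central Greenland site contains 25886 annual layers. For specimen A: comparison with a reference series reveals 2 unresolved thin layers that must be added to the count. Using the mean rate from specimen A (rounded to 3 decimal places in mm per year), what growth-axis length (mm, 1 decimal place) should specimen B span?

Specimen A: adjusted count: 35731 − 10 + 2 = 35723 annual layers.
A: Mean rate = 52347.5 mm / 35723 years ≈ 1.465 mm/year.
For B, 1.465 mm/year × 25886 years = 37923.0 mm.

37923.0 mm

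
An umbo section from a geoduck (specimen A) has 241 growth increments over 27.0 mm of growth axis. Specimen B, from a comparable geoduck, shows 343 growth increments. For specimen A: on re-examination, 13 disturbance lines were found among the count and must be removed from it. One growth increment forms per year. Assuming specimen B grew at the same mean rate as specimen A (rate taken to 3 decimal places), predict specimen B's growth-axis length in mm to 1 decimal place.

40.5 mm

Specimen A: correcting the raw count gives 241 − 13 = 228 true growth increments.
A: Extension rate ≈ 27.0 / 228 = 0.118 mm per year.
B's length ≈ 0.118 × 343 = 40.5 mm.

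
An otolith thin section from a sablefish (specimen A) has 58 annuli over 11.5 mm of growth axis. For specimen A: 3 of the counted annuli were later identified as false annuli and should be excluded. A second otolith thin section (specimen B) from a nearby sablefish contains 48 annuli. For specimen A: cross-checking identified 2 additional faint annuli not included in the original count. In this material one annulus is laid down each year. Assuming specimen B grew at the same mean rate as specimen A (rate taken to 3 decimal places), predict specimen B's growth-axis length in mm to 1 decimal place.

9.7 mm

Specimen A: correcting the raw count gives 58 − 3 + 2 = 57 true annuli.
A: 11.5 mm over 57 years gives 11.5 / 57 ≈ 0.202 mm/yr.
B's length ≈ 0.202 × 48 = 9.7 mm.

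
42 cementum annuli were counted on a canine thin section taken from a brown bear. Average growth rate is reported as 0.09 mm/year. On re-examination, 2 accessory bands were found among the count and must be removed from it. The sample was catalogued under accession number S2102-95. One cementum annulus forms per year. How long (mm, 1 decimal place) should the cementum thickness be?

Adjusted count: 42 − 2 = 40 cementum annuli.
Predicted length = 0.09 mm/year × 40 years = 3.6 mm.

3.6 mm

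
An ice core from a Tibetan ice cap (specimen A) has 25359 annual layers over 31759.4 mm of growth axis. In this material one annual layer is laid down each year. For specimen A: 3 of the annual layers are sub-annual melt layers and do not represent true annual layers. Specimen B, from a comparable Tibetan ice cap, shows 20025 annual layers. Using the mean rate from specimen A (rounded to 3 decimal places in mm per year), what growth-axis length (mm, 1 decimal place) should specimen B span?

Specimen A: adjusted count: 25359 − 3 = 25356 annual layers.
A: Mean rate = 31759.4 mm / 25356 years ≈ 1.253 mm per year.
B's length ≈ 1.253 × 20025 = 25091.3 mm.

25091.3 mm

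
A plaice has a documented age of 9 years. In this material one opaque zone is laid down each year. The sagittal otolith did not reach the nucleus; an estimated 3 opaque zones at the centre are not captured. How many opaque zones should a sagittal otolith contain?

6 opaque zones

One opaque zone per year gives 9 opaque zones over 9 years.
9 − 3 missed = 6 opaque zones expected in the prepared section.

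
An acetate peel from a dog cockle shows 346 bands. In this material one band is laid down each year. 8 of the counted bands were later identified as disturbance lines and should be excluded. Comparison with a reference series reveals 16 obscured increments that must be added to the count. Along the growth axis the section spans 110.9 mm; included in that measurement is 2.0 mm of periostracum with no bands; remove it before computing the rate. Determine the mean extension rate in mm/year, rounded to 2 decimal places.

Correcting the raw count gives 346 − 8 + 16 = 354 true bands.
The growth record spans 110.9 − 2.0 = 108.9 mm.
Mean rate = 108.9 mm / 354 years ≈ 0.31 mm/year.

0.31 mm/year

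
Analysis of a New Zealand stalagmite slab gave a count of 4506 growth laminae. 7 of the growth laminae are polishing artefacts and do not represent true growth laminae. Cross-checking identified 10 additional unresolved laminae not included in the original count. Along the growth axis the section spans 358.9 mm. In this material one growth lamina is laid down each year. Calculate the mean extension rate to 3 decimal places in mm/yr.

After corrections the count is 4506 − 7 + 10 = 4509 growth laminae.
Mean rate = 358.9 mm / 4509 years ≈ 0.080 mm/yr.

0.080 mm/yr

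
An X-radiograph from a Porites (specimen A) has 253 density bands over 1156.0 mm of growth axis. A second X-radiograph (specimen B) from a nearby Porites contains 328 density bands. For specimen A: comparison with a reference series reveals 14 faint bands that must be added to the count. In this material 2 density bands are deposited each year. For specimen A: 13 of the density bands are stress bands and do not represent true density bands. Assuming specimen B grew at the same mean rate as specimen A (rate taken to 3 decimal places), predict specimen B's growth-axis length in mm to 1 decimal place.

Specimen A: true density band count = 253 − 13 + 14 = 254.
Specimen A: with 2 density bands per year, 254 / 2 = 127 years.
A: Mean rate = 1156.0 mm / 127 years ≈ 9.102 mm per year.
Specimen B: dividing by 2 density bands per year: 328 / 2 = 164 years. B's length ≈ 9.102 × 164 = 1492.7 mm.

1492.7 mm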